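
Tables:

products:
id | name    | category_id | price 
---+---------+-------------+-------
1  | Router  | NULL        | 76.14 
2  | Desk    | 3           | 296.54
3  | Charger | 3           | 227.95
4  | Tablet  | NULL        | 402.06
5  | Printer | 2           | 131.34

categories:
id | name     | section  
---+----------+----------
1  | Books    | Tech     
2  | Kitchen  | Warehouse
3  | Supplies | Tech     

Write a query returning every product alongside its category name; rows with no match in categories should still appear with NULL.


LEFT JOIN keeps every row from products (the left table); where category_id has no match in categories, the category columns become NULL. Walk through each product:
  - product 1 (Router): category_id=NULL, no match -> kept with NULL
  - product 2 (Desk): category_id=3 -> matches Supplies
  - product 3 (Charger): category_id=3 -> matches Supplies
  - product 4 (Tablet): category_id=NULL, no match -> kept with NULL
  - product 5 (Printer): category_id=2 -> matches Kitchen
All 5 rows appear; 2 have NULL category.

SQL:
SELECT a.name, b.name AS category
FROM products a
LEFT JOIN categories b ON a.category_id = b.id

Result:
name    | category
--------+---------
Router  | NULL    
Desk    | Supplies
Charger | Supplies
Tablet  | NULL    
Printer | Kitchen 


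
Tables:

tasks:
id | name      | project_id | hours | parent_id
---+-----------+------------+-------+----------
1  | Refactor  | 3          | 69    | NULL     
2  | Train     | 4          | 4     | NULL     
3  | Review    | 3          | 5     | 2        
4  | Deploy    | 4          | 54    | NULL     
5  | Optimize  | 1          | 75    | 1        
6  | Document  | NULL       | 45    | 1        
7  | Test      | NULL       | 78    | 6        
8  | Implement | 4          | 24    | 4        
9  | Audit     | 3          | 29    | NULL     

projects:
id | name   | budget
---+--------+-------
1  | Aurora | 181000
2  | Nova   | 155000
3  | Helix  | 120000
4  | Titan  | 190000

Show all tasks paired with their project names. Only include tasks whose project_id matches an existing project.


INNER JOIN keeps only tasks rows whose project_id matches an id in projects. Walk through each task:
  - task 1 (Refactor): project_id=3 -> matches Helix
  - task 2 (Train): project_id=4 -> matches Titan
  - task 3 (Review): project_id=3 -> matches Helix
  - task 4 (Deploy): project_id=4 -> matches Titan
  - task 5 (Optimize): project_id=1 -> matches Aurora
  - task 6 (Document): project_id=NULL, no match -> dropped
  - task 7 (Test): project_id=NULL, no match -> dropped
  - task 8 (Implement): project_id=4 -> matches Titan
  - task 9 (Audit): project_id=3 -> matches Helix
So 2 of 9 rows are dropped.

SQL:
SELECT a.name, b.name AS project
FROM tasks a
INNER JOIN projects b ON a.project_id = b.id

Result:
name      | project
----------+--------
Refactor  | Helix  
Train     | Titan  
Review    | Helix  
Deploy    | Titan  
Optimize  | Aurora 
Implement | Titan  
Audit     | Helix  


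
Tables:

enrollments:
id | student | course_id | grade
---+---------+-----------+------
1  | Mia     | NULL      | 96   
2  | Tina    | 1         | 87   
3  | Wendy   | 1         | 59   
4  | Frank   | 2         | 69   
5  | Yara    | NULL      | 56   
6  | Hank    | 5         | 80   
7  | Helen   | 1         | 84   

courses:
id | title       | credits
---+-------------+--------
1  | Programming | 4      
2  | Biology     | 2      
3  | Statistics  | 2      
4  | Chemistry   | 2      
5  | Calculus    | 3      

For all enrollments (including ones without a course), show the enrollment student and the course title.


LEFT JOIN keeps every row from enrollments (the left table); where course_id has no match in courses, the course columns become NULL. Walk through each enrollment:
  - enrollment 1 (Mia): course_id=NULL, no match -> kept with NULL
  - enrollment 2 (Tina): course_id=1 -> matches Programming
  - enrollment 3 (Wendy): course_id=1 -> matches Programming
  - enrollment 4 (Frank): course_id=2 -> matches Biology
  - enrollment 5 (Yara): course_id=NULL, no match -> kept with NULL
  - enrollment 6 (Hank): course_id=5 -> matches Calculus
  - enrollment 7 (Helen): course_id=1 -> matches Programming
All 7 rows appear; 2 have NULL course.

SQL:
SELECT a.student, b.title AS course
FROM enrollments a
LEFT JOIN courses b ON a.course_id = b.id

Result:
student | course     
--------+------------
Mia     | NULL       
Tina    | Programming
Wendy   | Programming
Frank   | Biology    
Yara    | NULL       
Hank    | Calculus   
Helen   | Programming


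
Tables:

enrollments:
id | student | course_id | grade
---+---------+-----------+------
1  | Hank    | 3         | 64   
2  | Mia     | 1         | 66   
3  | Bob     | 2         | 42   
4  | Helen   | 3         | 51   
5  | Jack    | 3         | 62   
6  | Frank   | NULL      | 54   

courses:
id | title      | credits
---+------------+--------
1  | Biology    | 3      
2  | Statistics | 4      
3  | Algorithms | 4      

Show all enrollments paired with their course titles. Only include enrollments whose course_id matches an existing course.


INNER JOIN keeps only enrollments rows whose course_id matches an id in courses. Walk through each enrollment:
  - enrollment 1 (Hank): course_id=3 -> matches Algorithms
  - enrollment 2 (Mia): course_id=1 -> matches Biology
  - enrollment 3 (Bob): course_id=2 -> matches Statistics
  - enrollment 4 (Helen): course_id=3 -> matches Algorithms
  - enrollment 5 (Jack): course_id=3 -> matches Algorithms
  - enrollment 6 (Frank): course_id=NULL, no match -> dropped
So 1 of 6 rows is dropped.

SQL:
SELECT a.student, b.title AS course
FROM enrollments a
INNER JOIN courses b ON a.course_id = b.id

Result:
student | course    
--------+-----------
Hank    | Algorithms
Mia     | Biology   
Bob     | Statistics
Helen   | Algorithms
Jack    | Algorithms


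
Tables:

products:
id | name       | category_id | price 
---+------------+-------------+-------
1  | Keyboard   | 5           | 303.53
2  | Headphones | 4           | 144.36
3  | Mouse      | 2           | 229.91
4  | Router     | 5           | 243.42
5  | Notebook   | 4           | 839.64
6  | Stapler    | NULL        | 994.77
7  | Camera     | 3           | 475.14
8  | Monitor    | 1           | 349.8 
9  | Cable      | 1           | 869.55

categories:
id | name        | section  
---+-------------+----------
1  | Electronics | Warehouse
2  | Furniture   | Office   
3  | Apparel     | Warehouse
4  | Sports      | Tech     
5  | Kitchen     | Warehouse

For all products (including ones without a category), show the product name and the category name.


LEFT JOIN keeps every row from products (the left table); where category_id has no match in categories, the category columns become NULL. Walk through each product:
  - product 1 (Keyboard): category_id=5 -> matches Kitchen
  - product 2 (Headphones): category_id=4 -> matches Sports
  - product 3 (Mouse): category_id=2 -> matches Furniture
  - product 4 (Router): category_id=5 -> matches Kitchen
  - product 5 (Notebook): category_id=4 -> matches Sports
  - product 6 (Stapler): category_id=NULL, no match -> kept with NULL
  - product 7 (Camera): category_id=3 -> matches Apparel
  - product 8 (Monitor): category_id=1 -> matches Electronics
  - product 9 (Cable): category_id=1 -> matches Electronics
All 9 rows appear; 1 has NULL category.

SQL:
SELECT a.name, b.name AS category
FROM products a
LEFT JOIN categories b ON a.category_id = b.id

Result:
name       | category   
-----------+------------
Keyboard   | Kitchen    
Headphones | Sports     
Mouse      | Furniture  
Router     | Kitchen    
Notebook   | Sports     
Stapler    | NULL       
Camera     | Apparel    
Monitor    | Electronics
Cable      | Electronics


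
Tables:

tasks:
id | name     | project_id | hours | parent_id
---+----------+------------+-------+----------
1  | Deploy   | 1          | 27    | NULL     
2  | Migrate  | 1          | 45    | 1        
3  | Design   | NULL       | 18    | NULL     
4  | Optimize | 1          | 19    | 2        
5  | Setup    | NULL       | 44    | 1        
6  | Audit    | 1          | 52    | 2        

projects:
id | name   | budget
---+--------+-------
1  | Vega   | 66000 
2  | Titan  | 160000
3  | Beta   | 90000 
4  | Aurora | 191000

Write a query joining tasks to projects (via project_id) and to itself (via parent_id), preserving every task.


Two LEFT JOINs from the same base table tasks: one to projects via project_id, one to tasks itself via parent_id. Both are LEFT so every task is preserved.
Match against projects:
  - task 1 (Deploy): project_id=1 -> matches Vega
  - task 2 (Migrate): project_id=1 -> matches Vega
  - task 3 (Design): project_id=NULL, no match -> kept with NULL
  - task 4 (Optimize): project_id=1 -> matches Vega
  - task 5 (Setup): project_id=NULL, no match -> kept with NULL
  - task 6 (Audit): project_id=1 -> matches Vega
Match against tasks (self):
  - task 1 (Deploy): parent_id=NULL -> NULL
  - task 2 (Migrate): parent_id=1 -> Deploy
  - task 3 (Design): parent_id=NULL -> NULL
  - task 4 (Optimize): parent_id=2 -> Migrate
  - task 5 (Setup): parent_id=1 -> Deploy
  - task 6 (Audit): parent_id=2 -> Migrate

SQL:
SELECT a.name, b.name AS project, c.name AS parent
FROM tasks a
LEFT JOIN projects b ON a.project_id = b.id
LEFT JOIN tasks c ON a.parent_id = c.id

Result:
name     | project | parent 
---------+---------+--------
Deploy   | Vega    | NULL   
Migrate  | Vega    | Deploy 
Design   | NULL    | NULL   
Optimize | Vega    | Migrate
Setup    | NULL    | Deploy 
Audit    | Vega    | Migrate


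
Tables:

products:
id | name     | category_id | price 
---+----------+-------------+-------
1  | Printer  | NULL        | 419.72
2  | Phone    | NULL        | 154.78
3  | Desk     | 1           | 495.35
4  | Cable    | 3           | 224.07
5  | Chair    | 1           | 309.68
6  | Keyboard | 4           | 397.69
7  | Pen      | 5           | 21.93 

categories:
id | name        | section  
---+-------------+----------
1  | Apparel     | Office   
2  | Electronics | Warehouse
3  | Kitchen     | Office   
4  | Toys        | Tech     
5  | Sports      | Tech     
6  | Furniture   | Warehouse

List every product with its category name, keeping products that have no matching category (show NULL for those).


LEFT JOIN keeps every row from products (the left table); where category_id has no match in categories, the category columns become NULL. Walk through each product:
  - product 1 (Printer): category_id=NULL, no match -> kept with NULL
  - product 2 (Phone): category_id=NULL, no match -> kept with NULL
  - product 3 (Desk): category_id=1 -> matches Apparel
  - product 4 (Cable): category_id=3 -> matches Kitchen
  - product 5 (Chair): category_id=1 -> matches Apparel
  - product 6 (Keyboard): category_id=4 -> matches Toys
  - product 7 (Pen): category_id=5 -> matches Sports
All 7 rows appear; 2 have NULL category.

SQL:
SELECT a.name, b.name AS category
FROM products a
LEFT JOIN categories b ON a.category_id = b.id

Result:
name     | category
---------+---------
Printer  | NULL    
Phone    | NULL    
Desk     | Apparel 
Cable    | Kitchen 
Chair    | Apparel 
Keyboard | Toys    
Pen      | Sports  


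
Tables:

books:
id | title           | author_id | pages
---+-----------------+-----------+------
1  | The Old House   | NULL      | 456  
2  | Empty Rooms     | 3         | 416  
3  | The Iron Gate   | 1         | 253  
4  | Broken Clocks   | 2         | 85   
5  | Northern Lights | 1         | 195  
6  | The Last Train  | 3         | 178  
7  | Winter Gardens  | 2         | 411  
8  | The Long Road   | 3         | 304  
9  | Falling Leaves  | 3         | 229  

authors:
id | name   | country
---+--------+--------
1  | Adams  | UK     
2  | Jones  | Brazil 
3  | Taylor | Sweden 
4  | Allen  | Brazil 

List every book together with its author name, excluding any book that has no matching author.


INNER JOIN keeps only books rows whose author_id matches an id in authors. Walk through each book:
  - book 1 (The Old House): author_id=NULL, no match -> dropped
  - book 2 (Empty Rooms): author_id=3 -> matches Taylor
  - book 3 (The Iron Gate): author_id=1 -> matches Adams
  - book 4 (Broken Clocks): author_id=2 -> matches Jones
  - book 5 (Northern Lights): author_id=1 -> matches Adams
  - book 6 (The Last Train): author_id=3 -> matches Taylor
  - book 7 (Winter Gardens): author_id=2 -> matches Jones
  - book 8 (The Long Road): author_id=3 -> matches Taylor
  - book 9 (Falling Leaves): author_id=3 -> matches Taylor
So 1 of 9 rows is dropped.

SQL:
SELECT a.title, b.name AS author
FROM books a
INNER JOIN authors b ON a.author_id = b.id

Result:
title           | author
----------------+-------
Empty Rooms     | Taylor
The Iron Gate   | Adams 
Broken Clocks   | Jones 
Northern Lights | Adams 
The Last Train  | Taylor
Winter Gardens  | Jones 
The Long Road   | Taylor
Falling Leaves  | Taylor


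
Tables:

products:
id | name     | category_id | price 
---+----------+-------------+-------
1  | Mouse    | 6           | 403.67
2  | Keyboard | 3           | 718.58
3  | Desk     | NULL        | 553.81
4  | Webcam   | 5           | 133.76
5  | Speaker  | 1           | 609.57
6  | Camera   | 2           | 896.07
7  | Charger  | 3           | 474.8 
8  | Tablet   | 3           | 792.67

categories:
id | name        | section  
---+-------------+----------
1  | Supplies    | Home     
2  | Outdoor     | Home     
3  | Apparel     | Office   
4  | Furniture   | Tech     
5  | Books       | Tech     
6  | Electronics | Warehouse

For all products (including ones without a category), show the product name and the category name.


LEFT JOIN keeps every row from products (the left table); where category_id has no match in categories, the category columns become NULL. Walk through each product:
  - product 1 (Mouse): category_id=6 -> matches Electronics
  - product 2 (Keyboard): category_id=3 -> matches Apparel
  - product 3 (Desk): category_id=NULL, no match -> kept with NULL
  - product 4 (Webcam): category_id=5 -> matches Books
  - product 5 (Speaker): category_id=1 -> matches Supplies
  - product 6 (Camera): category_id=2 -> matches Outdoor
  - product 7 (Charger): category_id=3 -> matches Apparel
  - product 8 (Tablet): category_id=3 -> matches Apparel
All 8 rows appear; 1 has NULL category.

SQL:
SELECT a.name, b.name AS category
FROM products a
LEFT JOIN categories b ON a.category_id = b.id

Result:
name     | category   
---------+------------
Mouse    | Electronics
Keyboard | Apparel    
Desk     | NULL       
Webcam   | Books      
Speaker  | Supplies   
Camera   | Outdoor    
Charger  | Apparel    
Tablet   | Apparel    


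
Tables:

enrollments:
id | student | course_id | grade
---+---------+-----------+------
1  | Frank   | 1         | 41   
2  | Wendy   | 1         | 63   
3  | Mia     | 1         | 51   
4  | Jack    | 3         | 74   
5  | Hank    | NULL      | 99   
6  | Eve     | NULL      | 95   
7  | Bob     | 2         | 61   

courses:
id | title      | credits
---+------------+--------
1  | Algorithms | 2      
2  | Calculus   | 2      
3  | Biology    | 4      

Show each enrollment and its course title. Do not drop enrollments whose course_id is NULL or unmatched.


LEFT JOIN keeps every row from enrollments (the left table); where course_id has no match in courses, the course columns become NULL. Walk through each enrollment:
  - enrollment 1 (Frank): course_id=1 -> matches Algorithms
  - enrollment 2 (Wendy): course_id=1 -> matches Algorithms
  - enrollment 3 (Mia): course_id=1 -> matches Algorithms
  - enrollment 4 (Jack): course_id=3 -> matches Biology
  - enrollment 5 (Hank): course_id=NULL, no match -> kept with NULL
  - enrollment 6 (Eve): course_id=NULL, no match -> kept with NULL
  - enrollment 7 (Bob): course_id=2 -> matches Calculus
All 7 rows appear; 2 have NULL course.

SQL:
SELECT a.student, b.title AS course
FROM enrollments a
LEFT JOIN courses b ON a.course_id = b.id

Result:
student | course    
--------+-----------
Frank   | Algorithms
Wendy   | Algorithms
Mia     | Algorithms
Jack    | Biology   
Hank    | NULL      
Eve     | NULL      
Bob     | Calculus  


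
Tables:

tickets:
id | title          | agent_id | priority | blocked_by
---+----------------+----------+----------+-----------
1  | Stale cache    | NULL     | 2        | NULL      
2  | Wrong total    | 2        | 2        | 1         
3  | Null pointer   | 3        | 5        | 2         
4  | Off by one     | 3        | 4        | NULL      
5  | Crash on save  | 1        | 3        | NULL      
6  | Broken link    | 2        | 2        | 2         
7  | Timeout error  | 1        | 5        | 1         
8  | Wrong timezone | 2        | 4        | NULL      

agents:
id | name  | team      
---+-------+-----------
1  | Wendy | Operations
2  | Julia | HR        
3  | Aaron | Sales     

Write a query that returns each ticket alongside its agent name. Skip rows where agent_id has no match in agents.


INNER JOIN keeps only tickets rows whose agent_id matches an id in agents. Walk through each ticket:
  - ticket 1 (Stale cache): agent_id=NULL, no match -> dropped
  - ticket 2 (Wrong total): agent_id=2 -> matches Julia
  - ticket 3 (Null pointer): agent_id=3 -> matches Aaron
  - ticket 4 (Off by one): agent_id=3 -> matches Aaron
  - ticket 5 (Crash on save): agent_id=1 -> matches Wendy
  - ticket 6 (Broken link): agent_id=2 -> matches Julia
  - ticket 7 (Timeout error): agent_id=1 -> matches Wendy
  - ticket 8 (Wrong timezone): agent_id=2 -> matches Julia
So 1 of 8 rows is dropped.

SQL:
SELECT a.title, b.name AS agent
FROM tickets a
INNER JOIN agents b ON a.agent_id = b.id

Result:
title          | agent
---------------+------
Wrong total    | Julia
Null pointer   | Aaron
Off by one     | Aaron
Crash on save  | Wendy
Broken link    | Julia
Timeout error  | Wendy
Wrong timezone | Julia


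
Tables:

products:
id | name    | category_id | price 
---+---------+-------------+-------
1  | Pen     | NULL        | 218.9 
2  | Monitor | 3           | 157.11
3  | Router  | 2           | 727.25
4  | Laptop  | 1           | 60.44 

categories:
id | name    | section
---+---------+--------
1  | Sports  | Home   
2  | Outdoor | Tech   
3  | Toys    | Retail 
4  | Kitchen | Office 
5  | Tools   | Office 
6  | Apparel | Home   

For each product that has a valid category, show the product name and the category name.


INNER JOIN keeps only products rows whose category_id matches an id in categories. Walk through each product:
  - product 1 (Pen): category_id=NULL, no match -> dropped
  - product 2 (Monitor): category_id=3 -> matches Toys
  - product 3 (Router): category_id=2 -> matches Outdoor
  - product 4 (Laptop): category_id=1 -> matches Sports
So 1 of 4 rows is dropped.

SQL:
SELECT a.name, b.name AS category
FROM products a
INNER JOIN categories b ON a.category_id = b.id

Result:
name    | category
--------+---------
Monitor | Toys    
Router  | Outdoor 
Laptop  | Sports  


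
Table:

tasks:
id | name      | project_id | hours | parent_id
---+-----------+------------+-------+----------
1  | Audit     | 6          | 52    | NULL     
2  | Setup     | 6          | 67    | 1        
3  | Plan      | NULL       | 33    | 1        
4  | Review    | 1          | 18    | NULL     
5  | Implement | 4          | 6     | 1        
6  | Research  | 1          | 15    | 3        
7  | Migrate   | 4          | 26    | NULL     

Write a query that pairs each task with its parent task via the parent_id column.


This is a self-join: tasks is joined to a second copy of itself, matching each row's parent_id to another row's id. Use LEFT JOIN so rows with parent_id=NULL are kept.
  - task 1 (Audit): parent_id=NULL -> NULL
  - task 2 (Setup): parent_id=1 -> Audit
  - task 3 (Plan): parent_id=1 -> Audit
  - task 4 (Review): parent_id=NULL -> NULL
  - task 5 (Implement): parent_id=1 -> Audit
  - task 6 (Research): parent_id=3 -> Plan
  - task 7 (Migrate): parent_id=NULL -> NULL

SQL:
SELECT a.name AS item, b.name AS parent
FROM tasks a
LEFT JOIN tasks b ON a.parent_id = b.id

Result:
item      | parent
----------+-------
Audit     | NULL  
Setup     | Audit 
Plan      | Audit 
Review    | NULL  
Implement | Audit 
Research  | Plan  
Migrate   | NULL  


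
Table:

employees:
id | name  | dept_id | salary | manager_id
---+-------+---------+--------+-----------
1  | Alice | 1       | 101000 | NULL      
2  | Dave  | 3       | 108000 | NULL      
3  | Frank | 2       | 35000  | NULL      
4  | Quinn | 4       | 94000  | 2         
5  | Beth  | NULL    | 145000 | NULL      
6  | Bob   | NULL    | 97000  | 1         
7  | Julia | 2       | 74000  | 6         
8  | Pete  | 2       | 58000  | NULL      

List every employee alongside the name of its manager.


This is a self-join: employees is joined to a second copy of itself, matching each row's manager_id to another row's id. Use LEFT JOIN so rows with manager_id=NULL are kept.
  - employee 1 (Alice): manager_id=NULL -> NULL
  - employee 2 (Dave): manager_id=NULL -> NULL
  - employee 3 (Frank): manager_id=NULL -> NULL
  - employee 4 (Quinn): manager_id=2 -> Dave
  - employee 5 (Beth): manager_id=NULL -> NULL
  - employee 6 (Bob): manager_id=1 -> Alice
  - employee 7 (Julia): manager_id=6 -> Bob
  - employee 8 (Pete): manager_id=NULL -> NULL

SQL:
SELECT a.name AS item, b.name AS manager
FROM employees a
LEFT JOIN employees b ON a.manager_id = b.id

Result:
item  | manager
------+--------
Alice | NULL   
Dave  | NULL   
Frank | NULL   
Quinn | Dave   
Beth  | NULL   
Bob   | Alice  
Julia | Bob    
Pete  | NULL   


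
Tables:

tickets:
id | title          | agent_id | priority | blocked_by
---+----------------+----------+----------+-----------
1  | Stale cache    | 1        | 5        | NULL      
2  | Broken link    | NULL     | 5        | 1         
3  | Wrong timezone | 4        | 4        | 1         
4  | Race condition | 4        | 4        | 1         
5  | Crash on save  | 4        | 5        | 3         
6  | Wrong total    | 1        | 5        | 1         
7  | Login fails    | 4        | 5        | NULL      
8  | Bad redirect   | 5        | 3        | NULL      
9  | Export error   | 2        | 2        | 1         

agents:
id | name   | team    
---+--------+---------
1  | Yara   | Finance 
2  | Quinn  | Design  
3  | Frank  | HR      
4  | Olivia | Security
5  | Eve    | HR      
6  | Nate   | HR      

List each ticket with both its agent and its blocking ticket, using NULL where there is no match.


Two LEFT JOINs from the same base table tickets: one to agents via agent_id, one to tickets itself via blocked_by. Both are LEFT so every ticket is preserved.
Match against agents:
  - ticket 1 (Stale cache): agent_id=1 -> matches Yara
  - ticket 2 (Broken link): agent_id=NULL, no match -> kept with NULL
  - ticket 3 (Wrong timezone): agent_id=4 -> matches Olivia
  - ticket 4 (Race condition): agent_id=4 -> matches Olivia
  - ticket 5 (Crash on save): agent_id=4 -> matches Olivia
  - ticket 6 (Wrong total): agent_id=1 -> matches Yara
  - ticket 7 (Login fails): agent_id=4 -> matches Olivia
  - ticket 8 (Bad redirect): agent_id=5 -> matches Eve
  - ticket 9 (Export error): agent_id=2 -> matches Quinn
Match against tickets (self):
  - ticket 1 (Stale cache): blocked_by=NULL -> NULL
  - ticket 2 (Broken link): blocked_by=1 -> Stale cache
  - ticket 3 (Wrong timezone): blocked_by=1 -> Stale cache
  - ticket 4 (Race condition): blocked_by=1 -> Stale cache
  - ticket 5 (Crash on save): blocked_by=3 -> Wrong timezone
  - ticket 6 (Wrong total): blocked_by=1 -> Stale cache
  - ticket 7 (Login fails): blocked_by=NULL -> NULL
  - ticket 8 (Bad redirect): blocked_by=NULL -> NULL
  - ticket 9 (Export error): blocked_by=1 -> Stale cache

SQL:
SELECT a.title, b.name AS agent, c.title AS blocked_by
FROM tickets a
LEFT JOIN agents b ON a.agent_id = b.id
LEFT JOIN tickets c ON a.blocked_by = c.id

Result:
title          | agent  | blocked_by    
---------------+--------+---------------
Stale cache    | Yara   | NULL          
Broken link    | NULL   | Stale cache   
Wrong timezone | Olivia | Stale cache   
Race condition | Olivia | Stale cache   
Crash on save  | Olivia | Wrong timezone
Wrong total    | Yara   | Stale cache   
Login fails    | Olivia | NULL          
Bad redirect   | Eve    | NULL          
Export error   | Quinn  | Stale cache   


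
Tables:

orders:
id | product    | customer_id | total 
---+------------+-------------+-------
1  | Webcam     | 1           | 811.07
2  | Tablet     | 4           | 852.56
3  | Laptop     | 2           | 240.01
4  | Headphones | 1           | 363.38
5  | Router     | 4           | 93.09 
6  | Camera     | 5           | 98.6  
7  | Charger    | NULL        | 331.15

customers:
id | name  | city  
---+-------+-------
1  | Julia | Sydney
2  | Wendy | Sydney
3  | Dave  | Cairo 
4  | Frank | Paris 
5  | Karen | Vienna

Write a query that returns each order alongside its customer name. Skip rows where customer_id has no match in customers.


INNER JOIN keeps only orders rows whose customer_id matches an id in customers. Walk through each order:
  - order 1 (Webcam): customer_id=1 -> matches Julia
  - order 2 (Tablet): customer_id=4 -> matches Frank
  - order 3 (Laptop): customer_id=2 -> matches Wendy
  - order 4 (Headphones): customer_id=1 -> matches Julia
  - order 5 (Router): customer_id=4 -> matches Frank
  - order 6 (Camera): customer_id=5 -> matches Karen
  - order 7 (Charger): customer_id=NULL, no match -> dropped
So 1 of 7 rows is dropped.

SQL:
SELECT a.product, b.name AS customer
FROM orders a
INNER JOIN customers b ON a.customer_id = b.id

Result:
product    | customer
-----------+---------
Webcam     | Julia   
Tablet     | Frank   
Laptop     | Wendy   
Headphones | Julia   
Router     | Frank   
Camera     | Karen   


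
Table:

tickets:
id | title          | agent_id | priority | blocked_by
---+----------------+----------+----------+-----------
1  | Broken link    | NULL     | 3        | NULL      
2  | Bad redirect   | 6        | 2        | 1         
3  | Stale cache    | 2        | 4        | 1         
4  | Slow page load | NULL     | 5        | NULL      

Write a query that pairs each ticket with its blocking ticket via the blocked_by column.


This is a self-join: tickets is joined to a second copy of itself, matching each row's blocked_by to another row's id. Use LEFT JOIN so rows with blocked_by=NULL are kept.
  - ticket 1 (Broken link): blocked_by=NULL -> NULL
  - ticket 2 (Bad redirect): blocked_by=1 -> Broken link
  - ticket 3 (Stale cache): blocked_by=1 -> Broken link
  - ticket 4 (Slow page load): blocked_by=NULL -> NULL

SQL:
SELECT a.title AS item, b.title AS blocked_by
FROM tickets a
LEFT JOIN tickets b ON a.blocked_by = b.id

Result:
item           | blocked_by 
---------------+------------
Broken link    | NULL       
Bad redirect   | Broken link
Stale cache    | Broken link
Slow page load | NULL       


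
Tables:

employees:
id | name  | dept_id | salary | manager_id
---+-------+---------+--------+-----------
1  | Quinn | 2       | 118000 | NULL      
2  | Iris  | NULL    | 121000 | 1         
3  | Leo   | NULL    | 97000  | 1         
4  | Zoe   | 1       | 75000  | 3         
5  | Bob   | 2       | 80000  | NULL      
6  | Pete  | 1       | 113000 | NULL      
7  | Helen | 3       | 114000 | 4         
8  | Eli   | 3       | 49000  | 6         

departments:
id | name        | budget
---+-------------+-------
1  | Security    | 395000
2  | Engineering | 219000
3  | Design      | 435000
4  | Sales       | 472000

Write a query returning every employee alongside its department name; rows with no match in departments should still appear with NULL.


LEFT JOIN keeps every row from employees (the left table); where dept_id has no match in departments, the department columns become NULL. Walk through each employee:
  - employee 1 (Quinn): dept_id=2 -> matches Engineering
  - employee 2 (Iris): dept_id=NULL, no match -> kept with NULL
  - employee 3 (Leo): dept_id=NULL, no match -> kept with NULL
  - employee 4 (Zoe): dept_id=1 -> matches Security
  - employee 5 (Bob): dept_id=2 -> matches Engineering
  - employee 6 (Pete): dept_id=1 -> matches Security
  - employee 7 (Helen): dept_id=3 -> matches Design
  - employee 8 (Eli): dept_id=3 -> matches Design
All 8 rows appear; 2 have NULL department.

SQL:
SELECT a.name, b.name AS department
FROM employees a
LEFT JOIN departments b ON a.dept_id = b.id

Result:
name  | department 
------+------------
Quinn | Engineering
Iris  | NULL       
Leo   | NULL       
Zoe   | Security   
Bob   | Engineering
Pete  | Security   
Helen | Design     
Eli   | Design     


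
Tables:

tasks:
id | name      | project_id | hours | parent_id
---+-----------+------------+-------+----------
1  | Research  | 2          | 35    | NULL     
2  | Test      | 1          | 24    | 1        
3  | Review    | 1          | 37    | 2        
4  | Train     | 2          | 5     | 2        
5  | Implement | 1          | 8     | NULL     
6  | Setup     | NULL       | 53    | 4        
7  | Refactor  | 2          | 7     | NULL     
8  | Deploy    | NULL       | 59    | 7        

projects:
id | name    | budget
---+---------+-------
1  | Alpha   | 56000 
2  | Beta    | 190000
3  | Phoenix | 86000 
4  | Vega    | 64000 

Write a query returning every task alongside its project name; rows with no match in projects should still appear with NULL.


LEFT JOIN keeps every row from tasks (the left table); where project_id has no match in projects, the project columns become NULL. Walk through each task:
  - task 1 (Research): project_id=2 -> matches Beta
  - task 2 (Test): project_id=1 -> matches Alpha
  - task 3 (Review): project_id=1 -> matches Alpha
  - task 4 (Train): project_id=2 -> matches Beta
  - task 5 (Implement): project_id=1 -> matches Alpha
  - task 6 (Setup): project_id=NULL, no match -> kept with NULL
  - task 7 (Refactor): project_id=2 -> matches Beta
  - task 8 (Deploy): project_id=NULL, no match -> kept with NULL
All 8 rows appear; 2 have NULL project.

SQL:
SELECT a.name, b.name AS project
FROM tasks a
LEFT JOIN projects b ON a.project_id = b.id

Result:
name      | project
----------+--------
Research  | Beta   
Test      | Alpha  
Review    | Alpha  
Train     | Beta   
Implement | Alpha  
Setup     | NULL   
Refactor  | Beta   
Deploy    | NULL   


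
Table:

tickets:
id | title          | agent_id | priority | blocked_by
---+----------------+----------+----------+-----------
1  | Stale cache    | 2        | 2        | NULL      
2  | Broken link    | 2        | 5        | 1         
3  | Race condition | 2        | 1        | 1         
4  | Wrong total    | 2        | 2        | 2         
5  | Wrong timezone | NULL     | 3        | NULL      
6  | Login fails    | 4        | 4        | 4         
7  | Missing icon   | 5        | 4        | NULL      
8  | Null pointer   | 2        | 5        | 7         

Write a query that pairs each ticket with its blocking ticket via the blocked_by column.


This is a self-join: tickets is joined to a second copy of itself, matching each row's blocked_by to another row's id. Use LEFT JOIN so rows with blocked_by=NULL are kept.
  - ticket 1 (Stale cache): blocked_by=NULL -> NULL
  - ticket 2 (Broken link): blocked_by=1 -> Stale cache
  - ticket 3 (Race condition): blocked_by=1 -> Stale cache
  - ticket 4 (Wrong total): blocked_by=2 -> Broken link
  - ticket 5 (Wrong timezone): blocked_by=NULL -> NULL
  - ticket 6 (Login fails): blocked_by=4 -> Wrong total
  - ticket 7 (Missing icon): blocked_by=NULL -> NULL
  - ticket 8 (Null pointer): blocked_by=7 -> Missing icon

SQL:
SELECT a.title AS item, b.title AS blocked_by
FROM tickets a
LEFT JOIN tickets b ON a.blocked_by = b.id

Result:
item           | blocked_by  
---------------+-------------
Stale cache    | NULL        
Broken link    | Stale cache 
Race condition | Stale cache 
Wrong total    | Broken link 
Wrong timezone | NULL        
Login fails    | Wrong total 
Missing icon   | NULL        
Null pointer   | Missing icon


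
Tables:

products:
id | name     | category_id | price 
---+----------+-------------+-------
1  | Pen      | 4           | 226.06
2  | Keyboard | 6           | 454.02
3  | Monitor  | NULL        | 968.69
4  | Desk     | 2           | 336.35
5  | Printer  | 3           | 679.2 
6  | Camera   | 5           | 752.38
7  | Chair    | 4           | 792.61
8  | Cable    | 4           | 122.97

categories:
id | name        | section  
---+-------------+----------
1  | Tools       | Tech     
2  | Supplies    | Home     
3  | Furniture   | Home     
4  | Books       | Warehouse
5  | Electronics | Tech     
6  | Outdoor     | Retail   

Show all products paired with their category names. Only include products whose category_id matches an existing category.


INNER JOIN keeps only products rows whose category_id matches an id in categories. Walk through each product:
  - product 1 (Pen): category_id=4 -> matches Books
  - product 2 (Keyboard): category_id=6 -> matches Outdoor
  - product 3 (Monitor): category_id=NULL, no match -> dropped
  - product 4 (Desk): category_id=2 -> matches Supplies
  - product 5 (Printer): category_id=3 -> matches Furniture
  - product 6 (Camera): category_id=5 -> matches Electronics
  - product 7 (Chair): category_id=4 -> matches Books
  - product 8 (Cable): category_id=4 -> matches Books
So 1 of 8 rows is dropped.

SQL:
SELECT a.name, b.name AS category
FROM products a
INNER JOIN categories b ON a.category_id = b.id

Result:
name     | category   
---------+------------
Pen      | Books      
Keyboard | Outdoor    
Desk     | Supplies   
Printer  | Furniture  
Camera   | Electronics
Chair    | Books      
Cable    | Books      


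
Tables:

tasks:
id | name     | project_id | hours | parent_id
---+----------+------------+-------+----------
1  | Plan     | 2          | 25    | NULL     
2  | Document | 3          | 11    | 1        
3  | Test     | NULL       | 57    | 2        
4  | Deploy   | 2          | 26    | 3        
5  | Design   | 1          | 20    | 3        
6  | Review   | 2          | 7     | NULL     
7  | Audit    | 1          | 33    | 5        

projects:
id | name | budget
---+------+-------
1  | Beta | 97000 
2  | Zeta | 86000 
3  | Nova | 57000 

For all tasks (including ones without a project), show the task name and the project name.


LEFT JOIN keeps every row from tasks (the left table); where project_id has no match in projects, the project columns become NULL. Walk through each task:
  - task 1 (Plan): project_id=2 -> matches Zeta
  - task 2 (Document): project_id=3 -> matches Nova
  - task 3 (Test): project_id=NULL, no match -> kept with NULL
  - task 4 (Deploy): project_id=2 -> matches Zeta
  - task 5 (Design): project_id=1 -> matches Beta
  - task 6 (Review): project_id=2 -> matches Zeta
  - task 7 (Audit): project_id=1 -> matches Beta
All 7 rows appear; 1 has NULL project.

SQL:
SELECT a.name, b.name AS project
FROM tasks a
LEFT JOIN projects b ON a.project_id = b.id

Result:
name     | project
---------+--------
Plan     | Zeta   
Document | Nova   
Test     | NULL   
Deploy   | Zeta   
Design   | Beta   
Review   | Zeta   
Audit    | Beta   


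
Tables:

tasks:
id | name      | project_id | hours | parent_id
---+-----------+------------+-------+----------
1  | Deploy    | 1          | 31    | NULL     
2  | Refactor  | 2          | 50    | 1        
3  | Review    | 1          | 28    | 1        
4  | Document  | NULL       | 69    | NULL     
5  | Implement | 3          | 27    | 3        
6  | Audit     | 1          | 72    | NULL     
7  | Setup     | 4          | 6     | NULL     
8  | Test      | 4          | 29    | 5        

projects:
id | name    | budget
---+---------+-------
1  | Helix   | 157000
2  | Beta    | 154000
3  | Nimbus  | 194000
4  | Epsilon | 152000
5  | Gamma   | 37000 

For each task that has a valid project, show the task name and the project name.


INNER JOIN keeps only tasks rows whose project_id matches an id in projects. Walk through each task:
  - task 1 (Deploy): project_id=1 -> matches Helix
  - task 2 (Refactor): project_id=2 -> matches Beta
  - task 3 (Review): project_id=1 -> matches Helix
  - task 4 (Document): project_id=NULL, no match -> dropped
  - task 5 (Implement): project_id=3 -> matches Nimbus
  - task 6 (Audit): project_id=1 -> matches Helix
  - task 7 (Setup): project_id=4 -> matches Epsilon
  - task 8 (Test): project_id=4 -> matches Epsilon
So 1 of 8 rows is dropped.

SQL:
SELECT a.name, b.name AS project
FROM tasks a
INNER JOIN projects b ON a.project_id = b.id

Result:
name      | project
----------+--------
Deploy    | Helix  
Refactor  | Beta   
Review    | Helix  
Implement | Nimbus 
Audit     | Helix  
Setup     | Epsilon
Test      | Epsilon


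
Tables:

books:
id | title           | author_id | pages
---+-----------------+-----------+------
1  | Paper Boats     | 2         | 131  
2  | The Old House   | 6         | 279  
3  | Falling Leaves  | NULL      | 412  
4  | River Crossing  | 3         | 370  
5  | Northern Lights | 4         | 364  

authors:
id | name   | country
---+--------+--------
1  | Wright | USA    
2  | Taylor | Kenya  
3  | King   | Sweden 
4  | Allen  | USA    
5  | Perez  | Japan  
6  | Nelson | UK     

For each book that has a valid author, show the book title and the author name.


INNER JOIN keeps only books rows whose author_id matches an id in authors. Walk through each book:
  - book 1 (Paper Boats): author_id=2 -> matches Taylor
  - book 2 (The Old House): author_id=6 -> matches Nelson
  - book 3 (Falling Leaves): author_id=NULL, no match -> dropped
  - book 4 (River Crossing): author_id=3 -> matches King
  - book 5 (Northern Lights): author_id=4 -> matches Allen
So 1 of 5 rows is dropped.

SQL:
SELECT a.title, b.name AS author
FROM books a
INNER JOIN authors b ON a.author_id = b.id

Result:
title           | author
----------------+-------
Paper Boats     | Taylor
The Old House   | Nelson
River Crossing  | King  
Northern Lights | Allen 


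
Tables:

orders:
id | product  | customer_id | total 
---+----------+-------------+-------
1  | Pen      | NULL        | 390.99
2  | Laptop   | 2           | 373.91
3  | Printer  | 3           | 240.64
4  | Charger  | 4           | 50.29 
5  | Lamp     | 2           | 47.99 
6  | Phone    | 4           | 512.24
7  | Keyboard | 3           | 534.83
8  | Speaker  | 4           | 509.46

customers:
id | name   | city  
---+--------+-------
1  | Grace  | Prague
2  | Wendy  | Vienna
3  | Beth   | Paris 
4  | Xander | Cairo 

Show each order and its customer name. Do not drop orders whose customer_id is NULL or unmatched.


LEFT JOIN keeps every row from orders (the left table); where customer_id has no match in customers, the customer columns become NULL. Walk through each order:
  - order 1 (Pen): customer_id=NULL, no match -> kept with NULL
  - order 2 (Laptop): customer_id=2 -> matches Wendy
  - order 3 (Printer): customer_id=3 -> matches Beth
  - order 4 (Charger): customer_id=4 -> matches Xander
  - order 5 (Lamp): customer_id=2 -> matches Wendy
  - order 6 (Phone): customer_id=4 -> matches Xander
  - order 7 (Keyboard): customer_id=3 -> matches Beth
  - order 8 (Speaker): customer_id=4 -> matches Xander
All 8 rows appear; 1 has NULL customer.

SQL:
SELECT a.product, b.name AS customer
FROM orders a
LEFT JOIN customers b ON a.customer_id = b.id

Result:
product  | customer
---------+---------
Pen      | NULL    
Laptop   | Wendy   
Printer  | Beth    
Charger  | Xander  
Lamp     | Wendy   
Phone    | Xander  
Keyboard | Beth    
Speaker  | Xander  


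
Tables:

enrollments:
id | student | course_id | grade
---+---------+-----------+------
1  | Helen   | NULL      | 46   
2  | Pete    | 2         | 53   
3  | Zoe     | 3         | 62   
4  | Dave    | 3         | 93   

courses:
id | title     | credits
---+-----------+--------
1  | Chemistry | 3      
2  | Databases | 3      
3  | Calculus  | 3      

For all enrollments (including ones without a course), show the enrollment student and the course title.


LEFT JOIN keeps every row from enrollments (the left table); where course_id has no match in courses, the course columns become NULL. Walk through each enrollment:
  - enrollment 1 (Helen): course_id=NULL, no match -> kept with NULL
  - enrollment 2 (Pete): course_id=2 -> matches Databases
  - enrollment 3 (Zoe): course_id=3 -> matches Calculus
  - enrollment 4 (Dave): course_id=3 -> matches Calculus
All 4 rows appear; 1 has NULL course.

SQL:
SELECT a.student, b.title AS course
FROM enrollments a
LEFT JOIN courses b ON a.course_id = b.id

Result:
student | course   
--------+----------
Helen   | NULL     
Pete    | Databases
Zoe     | Calculus 
Dave    | Calculus 
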